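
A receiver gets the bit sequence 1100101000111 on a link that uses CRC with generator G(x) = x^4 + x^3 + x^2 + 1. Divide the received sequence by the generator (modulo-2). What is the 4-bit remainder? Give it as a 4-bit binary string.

0001

Modulo-2 division of 1100101000111 by 11101:
  pos 0: 11001 XOR 11101 = 00100
  pos 2: 10001 XOR 11101 = 01100
  pos 3: 11000 XOR 11101 = 00101
  pos 5: 10100 XOR 11101 = 01001
  pos 6: 10011 XOR 11101 = 01110
  pos 7: 11101 XOR 11101 = 00000
Remainder = 0001 (nonzero — an error is detected).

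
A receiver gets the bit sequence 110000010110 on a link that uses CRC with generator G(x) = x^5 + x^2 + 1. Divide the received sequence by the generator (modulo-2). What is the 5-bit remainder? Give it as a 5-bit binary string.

Modulo-2 division of 110000010110 by 100101:
  pos 0: 110000 XOR 100101 = 010101
  pos 1: 101010 XOR 100101 = 001111
  pos 3: 111110 XOR 100101 = 011011
  pos 4: 110111 XOR 100101 = 010010
  pos 5: 100101 XOR 100101 = 000000
Remainder = 00000 (zero — the frame passes the CRC check).

00000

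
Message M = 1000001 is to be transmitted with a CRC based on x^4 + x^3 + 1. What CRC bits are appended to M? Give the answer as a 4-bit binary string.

0011

Append 4 zeros: 10000010000. Divide by 11001 (XOR where the leading bit is 1):
  pos 0: 10000 XOR 11001 = 01001
  pos 1: 10010 XOR 11001 = 01011
  pos 2: 10111 XOR 11001 = 01110
  pos 3: 11100 XOR 11001 = 00101
  pos 5: 10100 XOR 11001 = 01101
  pos 6: 11010 XOR 11001 = 00011
Remainder (last 4 bits) = 0011. This is the CRC / FCS.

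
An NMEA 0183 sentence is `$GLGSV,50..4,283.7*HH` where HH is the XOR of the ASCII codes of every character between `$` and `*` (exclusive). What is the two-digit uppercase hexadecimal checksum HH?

58

XOR the ASCII codes of the payload characters:
  'G' = 0x47 → acc = 0x47
  'L' = 0x4C → acc = 0x0B
  'G' = 0x47 → acc = 0x4C
  'S' = 0x53 → acc = 0x1F
  'V' = 0x56 → acc = 0x49
  ',' = 0x2C → acc = 0x65
  '5' = 0x35 → acc = 0x50
  '0' = 0x30 → acc = 0x60
  '.' = 0x2E → acc = 0x4E
  '.' = 0x2E → acc = 0x60
  '4' = 0x34 → acc = 0x54
  ',' = 0x2C → acc = 0x78
  '2' = 0x32 → acc = 0x4A
  '8' = 0x38 → acc = 0x72
  '3' = 0x33 → acc = 0x41
  '.' = 0x2E → acc = 0x6F
  '7' = 0x37 → acc = 0x58
Checksum = 0x58.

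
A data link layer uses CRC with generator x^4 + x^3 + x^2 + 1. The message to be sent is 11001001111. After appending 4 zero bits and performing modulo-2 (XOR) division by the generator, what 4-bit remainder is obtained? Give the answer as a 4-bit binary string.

Append 4 zeros: 110010011110000. Divide by 11101 (XOR where the leading bit is 1):
  pos 0: 11001 XOR 11101 = 00100
  pos 2: 10000 XOR 11101 = 01101
  pos 3: 11011 XOR 11101 = 00110
  pos 5: 11011 XOR 11101 = 00110
  pos 7: 11010 XOR 11101 = 00111
  pos 9: 11100 XOR 11101 = 00001
Remainder (last 4 bits) = 0010. This is the CRC / FCS.

0010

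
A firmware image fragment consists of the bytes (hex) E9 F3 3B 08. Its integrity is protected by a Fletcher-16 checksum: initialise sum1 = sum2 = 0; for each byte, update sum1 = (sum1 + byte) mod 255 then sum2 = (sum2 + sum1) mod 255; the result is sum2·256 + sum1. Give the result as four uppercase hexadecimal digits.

Running sums (mod 255):
  after byte 0 (E9): sum1=233, sum2=233
  after byte 1 (F3): sum1=221, sum2=199
  after byte 2 (3B): sum1=25, sum2=224
  after byte 3 (08): sum1=33, sum2=2
Checksum = sum2·256 + sum1 = 2·256 + 33 = 545 = 0x0221.

0221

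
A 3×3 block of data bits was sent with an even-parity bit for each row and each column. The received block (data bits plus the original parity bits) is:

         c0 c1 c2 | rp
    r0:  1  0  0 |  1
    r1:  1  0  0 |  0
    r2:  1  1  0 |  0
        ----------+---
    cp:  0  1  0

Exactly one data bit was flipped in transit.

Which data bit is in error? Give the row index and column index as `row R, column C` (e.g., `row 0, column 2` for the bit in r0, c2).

row 1, column 0

Recompute each row's even parity and compare to rp:
  r0: data parity 1, sent rp 1 → ok
  r1: data parity 1, sent rp 0 → mismatch
  r2: data parity 0, sent rp 0 → ok
Recompute each column's even parity and compare to cp:
  c0: data parity 1, sent cp 0 → mismatch
  c1: data parity 1, sent cp 1 → ok
  c2: data parity 0, sent cp 0 → ok
Exactly one row (r1) and one column (c0) fail → the flipped bit is at their intersection.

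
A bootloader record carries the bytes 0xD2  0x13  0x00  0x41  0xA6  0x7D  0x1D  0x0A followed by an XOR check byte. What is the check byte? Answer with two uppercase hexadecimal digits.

XOR the bytes together:
  start with 0xD2
  0xD2 ⊕ 0x13 = 0xC1
  0xC1 ⊕ 0x00 = 0xC1
  0xC1 ⊕ 0x41 = 0x80
  0x80 ⊕ 0xA6 = 0x26
  0x26 ⊕ 0x7D = 0x5B
  0x5B ⊕ 0x1D = 0x46
  0x46 ⊕ 0x0A = 0x4C

4C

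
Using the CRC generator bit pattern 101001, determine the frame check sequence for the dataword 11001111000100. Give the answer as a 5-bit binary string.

Append 5 zeros: 1100111100010000000. Divide by 101001 (XOR where the leading bit is 1):
  pos 0: 110011 XOR 101001 = 011010
  pos 1: 110101 XOR 101001 = 011100
  pos 2: 111001 XOR 101001 = 010000
  pos 3: 100000 XOR 101001 = 001001
  pos 5: 100100 XOR 101001 = 001101
  pos 7: 110110 XOR 101001 = 011111
  pos 8: 111110 XOR 101001 = 010111
  pos 9: 101110 XOR 101001 = 000111
  pos 12: 111000 XOR 101001 = 010001
  pos 13: 100010 XOR 101001 = 001011
Remainder (last 5 bits) = 01011. This is the CRC / FCS.

01011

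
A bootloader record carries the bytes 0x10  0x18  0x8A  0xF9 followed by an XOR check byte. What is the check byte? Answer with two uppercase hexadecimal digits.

7B

XOR the bytes together:
  start with 0x10
  0x10 ⊕ 0x18 = 0x08
  0x08 ⊕ 0x8A = 0x82
  0x82 ⊕ 0xF9 = 0x7B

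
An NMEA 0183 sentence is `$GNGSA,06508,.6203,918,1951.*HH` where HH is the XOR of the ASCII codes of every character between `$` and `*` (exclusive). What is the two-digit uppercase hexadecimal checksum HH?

XOR the ASCII codes of the payload characters:
  'G' = 0x47 → acc = 0x47
  'N' = 0x4E → acc = 0x09
  'G' = 0x47 → acc = 0x4E
  'S' = 0x53 → acc = 0x1D
  'A' = 0x41 → acc = 0x5C
  ',' = 0x2C → acc = 0x70
  '0' = 0x30 → acc = 0x40
  '6' = 0x36 → acc = 0x76
  '5' = 0x35 → acc = 0x43
  '0' = 0x30 → acc = 0x73
  '8' = 0x38 → acc = 0x4B
  ',' = 0x2C → acc = 0x67
  '.' = 0x2E → acc = 0x49
  '6' = 0x36 → acc = 0x7F
  '2' = 0x32 → acc = 0x4D
  '0' = 0x30 → acc = 0x7D
  '3' = 0x33 → acc = 0x4E
  ',' = 0x2C → acc = 0x62
  '9' = 0x39 → acc = 0x5B
  '1' = 0x31 → acc = 0x6A
  '8' = 0x38 → acc = 0x52
  ',' = 0x2C → acc = 0x7E
  '1' = 0x31 → acc = 0x4F
  '9' = 0x39 → acc = 0x76
  '5' = 0x35 → acc = 0x43
  '1' = 0x31 → acc = 0x72
  '.' = 0x2E → acc = 0x5C
Checksum = 0x5C.

5C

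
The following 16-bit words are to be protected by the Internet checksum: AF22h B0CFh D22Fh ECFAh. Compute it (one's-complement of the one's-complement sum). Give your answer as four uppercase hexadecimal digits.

E0E2

One's-complement addition (fold any carry out of bit 15 back into bit 0):
  0xAF22 + 0xB0CF = 0x15FF1 → wrap carry → 0x5FF2
  0x5FF2 + 0xD22F = 0x13221 → wrap carry → 0x3222
  0x3222 + 0xECFA = 0x11F1C → wrap carry → 0x1F1D
One's-complement sum = 0x1F1D.
Checksum = ~0x1F1D & 0xFFFF = 0xE0E2.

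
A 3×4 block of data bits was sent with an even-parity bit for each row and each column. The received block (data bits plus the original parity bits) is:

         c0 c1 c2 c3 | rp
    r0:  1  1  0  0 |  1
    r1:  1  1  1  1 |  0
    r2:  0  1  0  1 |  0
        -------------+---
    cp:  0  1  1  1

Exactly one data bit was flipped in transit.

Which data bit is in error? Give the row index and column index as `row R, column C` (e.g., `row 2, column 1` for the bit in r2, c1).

row 0, column 3

Recompute each row's even parity and compare to rp:
  r0: data parity 0, sent rp 1 → mismatch
  r1: data parity 0, sent rp 0 → ok
  r2: data parity 0, sent rp 0 → ok
Recompute each column's even parity and compare to cp:
  c0: data parity 0, sent cp 0 → ok
  c1: data parity 1, sent cp 1 → ok
  c2: data parity 1, sent cp 1 → ok
  c3: data parity 0, sent cp 1 → mismatch
Exactly one row (r0) and one column (c3) fail → the flipped bit is at their intersection.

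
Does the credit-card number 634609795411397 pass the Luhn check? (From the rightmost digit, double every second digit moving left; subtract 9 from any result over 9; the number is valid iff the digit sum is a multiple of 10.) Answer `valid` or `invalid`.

From the right, keep odd positions and double even positions (subtract 9 from any doubled value over 9):
  doubled (positions 2,4,...): 9 2 8 9 9 3 6 → sum 46
  kept (positions 1,3,...): 7 3 1 5 7 0 4 6 → sum 33
Total = 79.
79 mod 10 = 9, so the number is invalid.

invalid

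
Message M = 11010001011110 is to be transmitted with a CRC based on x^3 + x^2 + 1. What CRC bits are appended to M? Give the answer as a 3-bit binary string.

111

Append 3 zeros: 11010001011110000. Divide by 1101 (XOR where the leading bit is 1):
  pos 0: 1101 XOR 1101 = 0000
  pos 7: 1011 XOR 1101 = 0110
  pos 8: 1101 XOR 1101 = 0000
  pos 12: 1000 XOR 1101 = 0101
  pos 13: 1010 XOR 1101 = 0111
Remainder (last 3 bits) = 111. This is the CRC / FCS.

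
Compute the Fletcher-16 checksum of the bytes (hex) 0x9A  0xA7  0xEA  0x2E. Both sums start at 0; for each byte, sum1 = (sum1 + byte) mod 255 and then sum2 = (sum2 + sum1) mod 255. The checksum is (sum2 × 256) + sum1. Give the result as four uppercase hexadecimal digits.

655B

Running sums (mod 255):
  after byte 0 (0x9A): sum1=154, sum2=154
  after byte 1 (0xA7): sum1=66, sum2=220
  after byte 2 (0xEA): sum1=45, sum2=10
  after byte 3 (0x2E): sum1=91, sum2=101
Checksum = sum2·256 + sum1 = 101·256 + 91 = 25947 = 0x655B.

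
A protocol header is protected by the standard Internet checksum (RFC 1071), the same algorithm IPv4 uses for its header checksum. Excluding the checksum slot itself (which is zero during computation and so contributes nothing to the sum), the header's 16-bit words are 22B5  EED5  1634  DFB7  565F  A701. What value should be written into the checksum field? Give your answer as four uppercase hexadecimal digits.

One's-complement addition (fold any carry out of bit 15 back into bit 0):
  0x22B5 + 0xEED5 = 0x1118A → wrap carry → 0x118B
  0x118B + 0x1634 = 0x027BF
  0x27BF + 0xDFB7 = 0x10776 → wrap carry → 0x0777
  0x0777 + 0x565F = 0x05DD6
  0x5DD6 + 0xA701 = 0x104D7 → wrap carry → 0x04D8
One's-complement sum = 0x04D8.
Checksum = ~0x04D8 & 0xFFFF = 0xFB27.

FB27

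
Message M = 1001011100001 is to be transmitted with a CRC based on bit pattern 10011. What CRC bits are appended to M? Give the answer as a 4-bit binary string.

Append 4 zeros: 10010111000010000. Divide by 10011 (XOR where the leading bit is 1):
  pos 0: 10010 XOR 10011 = 00001
  pos 4: 11110 XOR 10011 = 01101
  pos 5: 11010 XOR 10011 = 01001
  pos 6: 10010 XOR 10011 = 00001
  pos 10: 10100 XOR 10011 = 00111
  pos 12: 11100 XOR 10011 = 01111
Remainder (last 4 bits) = 1111. This is the CRC / FCS.

1111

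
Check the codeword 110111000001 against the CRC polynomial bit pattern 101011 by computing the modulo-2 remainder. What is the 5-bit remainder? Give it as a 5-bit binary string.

00000

Modulo-2 division of 110111000001 by 101011:
  pos 0: 110111 XOR 101011 = 011100
  pos 1: 111000 XOR 101011 = 010011
  pos 2: 100110 XOR 101011 = 001101
  pos 4: 110100 XOR 101011 = 011111
  pos 5: 111110 XOR 101011 = 010101
  pos 6: 101011 XOR 101011 = 000000
Remainder = 00000 (zero — the frame passes the CRC check).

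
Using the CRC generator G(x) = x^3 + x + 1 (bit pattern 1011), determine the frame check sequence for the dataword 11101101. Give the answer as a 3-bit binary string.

100

Append 3 zeros: 11101101000. Divide by 1011 (XOR where the leading bit is 1):
  pos 0: 1110 XOR 1011 = 0101
  pos 1: 1011 XOR 1011 = 0000
  pos 5: 1010 XOR 1011 = 0001
Remainder (last 3 bits) = 100. This is the CRC / FCS.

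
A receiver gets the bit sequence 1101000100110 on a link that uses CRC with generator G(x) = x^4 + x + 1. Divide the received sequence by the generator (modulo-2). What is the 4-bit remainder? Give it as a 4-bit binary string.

Modulo-2 division of 1101000100110 by 10011:
  pos 0: 11010 XOR 10011 = 01001
  pos 1: 10010 XOR 10011 = 00001
  pos 5: 10100 XOR 10011 = 00111
  pos 7: 11111 XOR 10011 = 01100
  pos 8: 11000 XOR 10011 = 01011
Remainder = 1011 (nonzero — an error is detected).

1011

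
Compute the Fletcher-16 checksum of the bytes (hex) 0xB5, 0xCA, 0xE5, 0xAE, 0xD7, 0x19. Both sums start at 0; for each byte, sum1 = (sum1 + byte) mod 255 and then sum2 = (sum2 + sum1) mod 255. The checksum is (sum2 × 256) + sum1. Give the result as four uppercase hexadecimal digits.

Running sums (mod 255):
  after byte 0 (0xB5): sum1=181, sum2=181
  after byte 1 (0xCA): sum1=128, sum2=54
  after byte 2 (0xE5): sum1=102, sum2=156
  after byte 3 (0xAE): sum1=21, sum2=177
  after byte 4 (0xD7): sum1=236, sum2=158
  after byte 5 (0x19): sum1=6, sum2=164
Checksum = sum2·256 + sum1 = 164·256 + 6 = 41990 = 0xA406.

A406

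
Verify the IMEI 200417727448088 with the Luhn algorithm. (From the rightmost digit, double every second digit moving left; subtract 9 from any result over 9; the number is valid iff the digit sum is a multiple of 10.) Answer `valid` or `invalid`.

invalid

From the right, keep odd positions and double even positions (subtract 9 from any doubled value over 9):
  doubled (positions 2,4,...): 7 7 8 4 5 8 0 → sum 39
  kept (positions 1,3,...): 8 0 4 7 7 1 0 2 → sum 29
Total = 68.
68 mod 10 = 8, so the number is invalid.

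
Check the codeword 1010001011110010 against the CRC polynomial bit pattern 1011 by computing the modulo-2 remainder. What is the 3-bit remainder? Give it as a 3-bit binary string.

100

Modulo-2 division of 1010001011110010 by 1011:
  pos 0: 1010 XOR 1011 = 0001
  pos 3: 1001 XOR 1011 = 0010
  pos 5: 1001 XOR 1011 = 0010
  pos 7: 1011 XOR 1011 = 0000
  pos 11: 1001 XOR 1011 = 0010
Remainder = 100 (nonzero — an error is detected).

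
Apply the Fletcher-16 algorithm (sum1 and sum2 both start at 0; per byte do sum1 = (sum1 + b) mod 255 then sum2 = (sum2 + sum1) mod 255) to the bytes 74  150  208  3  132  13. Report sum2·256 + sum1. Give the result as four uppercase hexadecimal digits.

1146

Running sums (mod 255):
  after byte 0 (74): sum1=74, sum2=74
  after byte 1 (150): sum1=224, sum2=43
  after byte 2 (208): sum1=177, sum2=220
  after byte 3 (3): sum1=180, sum2=145
  after byte 4 (132): sum1=57, sum2=202
  after byte 5 (13): sum1=70, sum2=17
Checksum = sum2·256 + sum1 = 17·256 + 70 = 4422 = 0x1146.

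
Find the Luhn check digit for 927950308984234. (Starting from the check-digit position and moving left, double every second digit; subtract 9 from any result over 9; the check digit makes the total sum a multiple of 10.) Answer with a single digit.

6

Partial digits right→left: 4 3 2 4 8 9 8 0 3 0 5 9 7 2 9
Double every second digit counting from the check-digit position (so the 1st, 3rd, 5th, ... of the partial from the right).
  doubled (with −9 where >9): 8 4 7 7 6 1 5 9 → sum 47
  kept as-is: 3 4 9 0 0 9 2 → sum 27
Total = 47 + 27 = 74.
Check digit = (10 − (74 mod 10)) mod 10 = 6.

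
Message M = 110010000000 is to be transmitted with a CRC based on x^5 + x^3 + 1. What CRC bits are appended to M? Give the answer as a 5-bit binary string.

10100

Append 5 zeros: 11001000000000000. Divide by 101001 (XOR where the leading bit is 1):
  pos 0: 110010 XOR 101001 = 011011
  pos 1: 110110 XOR 101001 = 011111
  pos 2: 111110 XOR 101001 = 010111
  pos 3: 101110 XOR 101001 = 000111
  pos 6: 111000 XOR 101001 = 010001
  pos 7: 100010 XOR 101001 = 001011
  pos 9: 101100 XOR 101001 = 000101
Remainder (last 5 bits) = 10100. This is the CRC / FCS.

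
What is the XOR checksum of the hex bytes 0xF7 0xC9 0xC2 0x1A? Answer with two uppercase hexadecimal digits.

XOR the bytes together:
  start with 0xF7
  0xF7 ⊕ 0xC9 = 0x3E
  0x3E ⊕ 0xC2 = 0xFC
  0xFC ⊕ 0x1A = 0xE6

E6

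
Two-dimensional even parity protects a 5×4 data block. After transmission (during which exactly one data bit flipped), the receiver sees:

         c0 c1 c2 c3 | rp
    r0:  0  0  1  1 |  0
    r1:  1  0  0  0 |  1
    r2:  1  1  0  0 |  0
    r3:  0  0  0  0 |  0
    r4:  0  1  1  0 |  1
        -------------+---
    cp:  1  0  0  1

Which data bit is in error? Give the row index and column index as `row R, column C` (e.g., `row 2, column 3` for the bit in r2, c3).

Recompute each row's even parity and compare to rp:
  r0: data parity 0, sent rp 0 → ok
  r1: data parity 1, sent rp 1 → ok
  r2: data parity 0, sent rp 0 → ok
  r3: data parity 0, sent rp 0 → ok
  r4: data parity 0, sent rp 1 → mismatch
Recompute each column's even parity and compare to cp:
  c0: data parity 0, sent cp 1 → mismatch
  c1: data parity 0, sent cp 0 → ok
  c2: data parity 0, sent cp 0 → ok
  c3: data parity 1, sent cp 1 → ok
Exactly one row (r4) and one column (c0) fail → the flipped bit is at their intersection.

row 4, column 0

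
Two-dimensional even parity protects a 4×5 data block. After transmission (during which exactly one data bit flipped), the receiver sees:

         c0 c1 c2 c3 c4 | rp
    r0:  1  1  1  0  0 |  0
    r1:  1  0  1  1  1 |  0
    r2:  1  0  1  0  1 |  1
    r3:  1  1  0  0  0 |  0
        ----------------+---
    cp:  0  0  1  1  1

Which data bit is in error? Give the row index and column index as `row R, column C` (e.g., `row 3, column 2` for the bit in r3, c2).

row 0, column 4

Recompute each row's even parity and compare to rp:
  r0: data parity 1, sent rp 0 → mismatch
  r1: data parity 0, sent rp 0 → ok
  r2: data parity 1, sent rp 1 → ok
  r3: data parity 0, sent rp 0 → ok
Recompute each column's even parity and compare to cp:
  c0: data parity 0, sent cp 0 → ok
  c1: data parity 0, sent cp 0 → ok
  c2: data parity 1, sent cp 1 → ok
  c3: data parity 1, sent cp 1 → ok
  c4: data parity 0, sent cp 1 → mismatch
Exactly one row (r0) and one column (c4) fail → the flipped bit is at their intersection.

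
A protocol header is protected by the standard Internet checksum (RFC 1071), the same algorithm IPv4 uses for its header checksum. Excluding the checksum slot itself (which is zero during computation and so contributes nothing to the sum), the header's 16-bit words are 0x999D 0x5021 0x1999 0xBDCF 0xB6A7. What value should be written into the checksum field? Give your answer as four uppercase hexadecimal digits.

8830

One's-complement addition (fold any carry out of bit 15 back into bit 0):
  0x999D + 0x5021 = 0x0E9BE
  0xE9BE + 0x1999 = 0x10357 → wrap carry → 0x0358
  0x0358 + 0xBDCF = 0x0C127
  0xC127 + 0xB6A7 = 0x177CE → wrap carry → 0x77CF
One's-complement sum = 0x77CF.
Checksum = ~0x77CF & 0xFFFF = 0x8830.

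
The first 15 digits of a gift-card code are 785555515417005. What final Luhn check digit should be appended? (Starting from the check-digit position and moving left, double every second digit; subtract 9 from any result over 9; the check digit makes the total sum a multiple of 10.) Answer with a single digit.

Partial digits right→left: 5 0 0 7 1 4 5 1 5 5 5 5 5 8 7
Double every second digit counting from the check-digit position (so the 1st, 3rd, 5th, ... of the partial from the right).
  doubled (with −9 where >9): 1 0 2 1 1 1 1 5 → sum 12
  kept as-is: 0 7 4 1 5 5 8 → sum 30
Total = 12 + 30 = 42.
Check digit = (10 − (42 mod 10)) mod 10 = 8.

8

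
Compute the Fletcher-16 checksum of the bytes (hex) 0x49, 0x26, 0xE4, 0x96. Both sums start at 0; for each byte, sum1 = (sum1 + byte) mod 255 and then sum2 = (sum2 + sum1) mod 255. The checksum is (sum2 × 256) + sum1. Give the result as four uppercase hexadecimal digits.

Running sums (mod 255):
  after byte 0 (0x49): sum1=73, sum2=73
  after byte 1 (0x26): sum1=111, sum2=184
  after byte 2 (0xE4): sum1=84, sum2=13
  after byte 3 (0x96): sum1=234, sum2=247
Checksum = sum2·256 + sum1 = 247·256 + 234 = 63466 = 0xF7EA.

F7EA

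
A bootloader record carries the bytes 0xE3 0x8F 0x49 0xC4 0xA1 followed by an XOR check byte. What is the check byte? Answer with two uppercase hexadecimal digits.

XOR the bytes together:
  start with 0xE3
  0xE3 ⊕ 0x8F = 0x6C
  0x6C ⊕ 0x49 = 0x25
  0x25 ⊕ 0xC4 = 0xE1
  0xE1 ⊕ 0xA1 = 0x40

40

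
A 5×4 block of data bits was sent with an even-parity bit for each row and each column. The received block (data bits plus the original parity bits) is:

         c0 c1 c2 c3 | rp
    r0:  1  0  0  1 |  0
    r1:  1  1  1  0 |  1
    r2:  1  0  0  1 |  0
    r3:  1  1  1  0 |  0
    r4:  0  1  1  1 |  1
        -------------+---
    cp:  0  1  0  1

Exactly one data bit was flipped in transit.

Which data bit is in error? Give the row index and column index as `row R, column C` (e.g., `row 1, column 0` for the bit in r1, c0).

row 3, column 2

Recompute each row's even parity and compare to rp:
  r0: data parity 0, sent rp 0 → ok
  r1: data parity 1, sent rp 1 → ok
  r2: data parity 0, sent rp 0 → ok
  r3: data parity 1, sent rp 0 → mismatch
  r4: data parity 1, sent rp 1 → ok
Recompute each column's even parity and compare to cp:
  c0: data parity 0, sent cp 0 → ok
  c1: data parity 1, sent cp 1 → ok
  c2: data parity 1, sent cp 0 → mismatch
  c3: data parity 1, sent cp 1 → ok
Exactly one row (r3) and one column (c2) fail → the flipped bit is at their intersection.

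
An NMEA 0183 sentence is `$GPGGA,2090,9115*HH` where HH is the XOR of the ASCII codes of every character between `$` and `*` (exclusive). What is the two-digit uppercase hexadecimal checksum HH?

XOR the ASCII codes of the payload characters:
  'G' = 0x47 → acc = 0x47
  'P' = 0x50 → acc = 0x17
  'G' = 0x47 → acc = 0x50
  'G' = 0x47 → acc = 0x17
  'A' = 0x41 → acc = 0x56
  ',' = 0x2C → acc = 0x7A
  '2' = 0x32 → acc = 0x48
  '0' = 0x30 → acc = 0x78
  '9' = 0x39 → acc = 0x41
  '0' = 0x30 → acc = 0x71
  ',' = 0x2C → acc = 0x5D
  '9' = 0x39 → acc = 0x64
  '1' = 0x31 → acc = 0x55
  '1' = 0x31 → acc = 0x64
  '5' = 0x35 → acc = 0x51
Checksum = 0x51.

51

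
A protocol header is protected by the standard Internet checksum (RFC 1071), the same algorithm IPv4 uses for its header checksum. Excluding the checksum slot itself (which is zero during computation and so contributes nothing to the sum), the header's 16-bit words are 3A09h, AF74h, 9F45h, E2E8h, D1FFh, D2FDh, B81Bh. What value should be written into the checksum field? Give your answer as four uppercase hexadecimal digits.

One's-complement addition (fold any carry out of bit 15 back into bit 0):
  0x3A09 + 0xAF74 = 0x0E97D
  0xE97D + 0x9F45 = 0x188C2 → wrap carry → 0x88C3
  0x88C3 + 0xE2E8 = 0x16BAB → wrap carry → 0x6BAC
  0x6BAC + 0xD1FF = 0x13DAB → wrap carry → 0x3DAC
  0x3DAC + 0xD2FD = 0x110A9 → wrap carry → 0x10AA
  0x10AA + 0xB81B = 0x0C8C5
One's-complement sum = 0xC8C5.
Checksum = ~0xC8C5 & 0xFFFF = 0x373A.

373A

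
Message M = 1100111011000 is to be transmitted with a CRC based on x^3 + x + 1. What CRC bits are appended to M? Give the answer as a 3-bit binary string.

Append 3 zeros: 1100111011000000. Divide by 1011 (XOR where the leading bit is 1):
  pos 0: 1100 XOR 1011 = 0111
  pos 1: 1111 XOR 1011 = 0100
  pos 2: 1001 XOR 1011 = 0010
  pos 4: 1010 XOR 1011 = 0001
  pos 7: 1110 XOR 1011 = 0101
  pos 8: 1010 XOR 1011 = 0001
  pos 11: 1000 XOR 1011 = 0011
Remainder (last 3 bits) = 110. This is the CRC / FCS.

110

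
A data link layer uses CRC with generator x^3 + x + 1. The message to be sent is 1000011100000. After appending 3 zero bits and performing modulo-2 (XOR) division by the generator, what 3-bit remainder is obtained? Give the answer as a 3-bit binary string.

111

Append 3 zeros: 1000011100000000. Divide by 1011 (XOR where the leading bit is 1):
  pos 0: 1000 XOR 1011 = 0011
  pos 2: 1101 XOR 1011 = 0110
  pos 3: 1101 XOR 1011 = 0110
  pos 4: 1101 XOR 1011 = 0110
  pos 5: 1100 XOR 1011 = 0111
  pos 6: 1110 XOR 1011 = 0101
  pos 7: 1010 XOR 1011 = 0001
  pos 10: 1000 XOR 1011 = 0011
  pos 12: 1100 XOR 1011 = 0111
Remainder (last 3 bits) = 111. This is the CRC / FCS.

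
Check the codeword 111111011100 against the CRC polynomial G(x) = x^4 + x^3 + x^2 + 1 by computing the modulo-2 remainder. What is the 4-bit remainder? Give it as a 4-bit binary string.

Modulo-2 division of 111111011100 by 11101:
  pos 0: 11111 XOR 11101 = 00010
  pos 3: 10101 XOR 11101 = 01000
  pos 4: 10001 XOR 11101 = 01100
  pos 5: 11001 XOR 11101 = 00100
  pos 7: 10000 XOR 11101 = 01101
Remainder = 1101 (nonzero — an error is detected).

1101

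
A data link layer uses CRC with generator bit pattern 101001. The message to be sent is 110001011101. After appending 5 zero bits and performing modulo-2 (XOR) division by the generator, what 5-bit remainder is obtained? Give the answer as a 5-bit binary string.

00110

Append 5 zeros: 11000101110100000. Divide by 101001 (XOR where the leading bit is 1):
  pos 0: 110001 XOR 101001 = 011000
  pos 1: 110000 XOR 101001 = 011001
  pos 2: 110011 XOR 101001 = 011010
  pos 3: 110101 XOR 101001 = 011100
  pos 4: 111001 XOR 101001 = 010000
  pos 5: 100000 XOR 101001 = 001001
  pos 7: 100110 XOR 101001 = 001111
  pos 9: 111100 XOR 101001 = 010101
  pos 10: 101010 XOR 101001 = 000011
Remainder (last 5 bits) = 00110. This is the CRC / FCS.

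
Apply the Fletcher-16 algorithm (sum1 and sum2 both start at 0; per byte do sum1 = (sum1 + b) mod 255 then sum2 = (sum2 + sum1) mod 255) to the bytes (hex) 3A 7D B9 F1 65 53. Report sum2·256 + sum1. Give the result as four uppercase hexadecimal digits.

Running sums (mod 255):
  after byte 0 (3A): sum1=58, sum2=58
  after byte 1 (7D): sum1=183, sum2=241
  after byte 2 (B9): sum1=113, sum2=99
  after byte 3 (F1): sum1=99, sum2=198
  after byte 4 (65): sum1=200, sum2=143
  after byte 5 (53): sum1=28, sum2=171
Checksum = sum2·256 + sum1 = 171·256 + 28 = 43804 = 0xAB1C.

AB1C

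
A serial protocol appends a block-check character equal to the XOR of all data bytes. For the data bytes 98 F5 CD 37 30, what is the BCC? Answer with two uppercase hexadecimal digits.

A7

XOR the bytes together:
  start with 0x98
  0x98 ⊕ 0xF5 = 0x6D
  0x6D ⊕ 0xCD = 0xA0
  0xA0 ⊕ 0x37 = 0x97
  0x97 ⊕ 0x30 = 0xA7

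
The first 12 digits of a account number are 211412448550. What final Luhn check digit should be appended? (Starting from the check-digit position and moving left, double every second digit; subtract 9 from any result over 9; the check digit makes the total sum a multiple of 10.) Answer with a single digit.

Partial digits right→left: 0 5 5 8 4 4 2 1 4 1 1 2
Double every second digit counting from the check-digit position (so the 1st, 3rd, 5th, ... of the partial from the right).
  doubled (with −9 where >9): 0 1 8 4 8 2 → sum 23
  kept as-is: 5 8 4 1 1 2 → sum 21
Total = 23 + 21 = 44.
Check digit = (10 − (44 mod 10)) mod 10 = 6.

6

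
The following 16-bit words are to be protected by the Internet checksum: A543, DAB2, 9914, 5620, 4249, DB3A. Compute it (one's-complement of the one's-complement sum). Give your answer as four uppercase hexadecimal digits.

One's-complement addition (fold any carry out of bit 15 back into bit 0):
  0xA543 + 0xDAB2 = 0x17FF5 → wrap carry → 0x7FF6
  0x7FF6 + 0x9914 = 0x1190A → wrap carry → 0x190B
  0x190B + 0x5620 = 0x06F2B
  0x6F2B + 0x4249 = 0x0B174
  0xB174 + 0xDB3A = 0x18CAE → wrap carry → 0x8CAF
One's-complement sum = 0x8CAF.
Checksum = ~0x8CAF & 0xFFFF = 0x7350.

7350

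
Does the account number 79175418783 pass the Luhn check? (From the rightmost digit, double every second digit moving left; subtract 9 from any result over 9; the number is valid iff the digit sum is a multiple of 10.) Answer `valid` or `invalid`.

From the right, keep odd positions and double even positions (subtract 9 from any doubled value over 9):
  doubled (positions 2,4,...): 7 7 8 5 9 → sum 36
  kept (positions 1,3,...): 3 7 1 5 1 7 → sum 24
Total = 60.
60 mod 10 = 0, so the number is valid.

valid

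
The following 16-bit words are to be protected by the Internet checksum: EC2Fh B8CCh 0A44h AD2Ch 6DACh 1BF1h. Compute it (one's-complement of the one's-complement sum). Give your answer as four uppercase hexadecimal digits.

One's-complement addition (fold any carry out of bit 15 back into bit 0):
  0xEC2F + 0xB8CC = 0x1A4FB → wrap carry → 0xA4FC
  0xA4FC + 0x0A44 = 0x0AF40
  0xAF40 + 0xAD2C = 0x15C6C → wrap carry → 0x5C6D
  0x5C6D + 0x6DAC = 0x0CA19
  0xCA19 + 0x1BF1 = 0x0E60A
One's-complement sum = 0xE60A.
Checksum = ~0xE60A & 0xFFFF = 0x19F5.

19F5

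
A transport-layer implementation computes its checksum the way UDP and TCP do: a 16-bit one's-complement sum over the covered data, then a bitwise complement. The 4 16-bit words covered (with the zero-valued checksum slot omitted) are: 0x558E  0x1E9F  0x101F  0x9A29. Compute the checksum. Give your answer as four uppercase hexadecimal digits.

One's-complement addition (fold any carry out of bit 15 back into bit 0):
  0x558E + 0x1E9F = 0x0742D
  0x742D + 0x101F = 0x0844C
  0x844C + 0x9A29 = 0x11E75 → wrap carry → 0x1E76
One's-complement sum = 0x1E76.
Checksum = ~0x1E76 & 0xFFFF = 0xE189.

E189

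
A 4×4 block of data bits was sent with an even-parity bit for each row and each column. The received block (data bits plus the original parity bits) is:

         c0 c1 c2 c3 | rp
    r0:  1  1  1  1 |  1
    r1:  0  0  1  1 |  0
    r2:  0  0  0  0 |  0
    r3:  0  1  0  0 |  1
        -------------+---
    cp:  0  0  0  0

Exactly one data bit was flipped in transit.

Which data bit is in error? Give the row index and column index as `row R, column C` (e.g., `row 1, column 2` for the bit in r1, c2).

Recompute each row's even parity and compare to rp:
  r0: data parity 0, sent rp 1 → mismatch
  r1: data parity 0, sent rp 0 → ok
  r2: data parity 0, sent rp 0 → ok
  r3: data parity 1, sent rp 1 → ok
Recompute each column's even parity and compare to cp:
  c0: data parity 1, sent cp 0 → mismatch
  c1: data parity 0, sent cp 0 → ok
  c2: data parity 0, sent cp 0 → ok
  c3: data parity 0, sent cp 0 → ok
Exactly one row (r0) and one column (c0) fail → the flipped bit is at their intersection.

row 0, column 0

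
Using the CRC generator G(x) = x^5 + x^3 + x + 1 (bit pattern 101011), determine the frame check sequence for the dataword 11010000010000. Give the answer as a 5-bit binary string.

Append 5 zeros: 1101000001000000000. Divide by 101011 (XOR where the leading bit is 1):
  pos 0: 110100 XOR 101011 = 011111
  pos 1: 111110 XOR 101011 = 010101
  pos 2: 101010 XOR 101011 = 000001
  pos 7: 101000 XOR 101011 = 000011
  pos 11: 110000 XOR 101011 = 011011
  pos 12: 110110 XOR 101011 = 011101
  pos 13: 111010 XOR 101011 = 010001
Remainder (last 5 bits) = 10001. This is the CRC / FCS.

10001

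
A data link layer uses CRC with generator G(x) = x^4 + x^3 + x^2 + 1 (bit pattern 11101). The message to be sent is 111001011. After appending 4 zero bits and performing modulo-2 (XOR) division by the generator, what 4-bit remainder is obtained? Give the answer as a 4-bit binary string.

Append 4 zeros: 1110010110000. Divide by 11101 (XOR where the leading bit is 1):
  pos 0: 11100 XOR 11101 = 00001
  pos 4: 11011 XOR 11101 = 00110
  pos 6: 11000 XOR 11101 = 00101
  pos 8: 10100 XOR 11101 = 01001
Remainder (last 4 bits) = 1001. This is the CRC / FCS.

1001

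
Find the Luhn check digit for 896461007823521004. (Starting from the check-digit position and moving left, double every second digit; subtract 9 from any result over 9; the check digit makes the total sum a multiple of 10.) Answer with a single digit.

1

Partial digits right→left: 4 0 0 1 2 5 3 2 8 7 0 0 1 6 4 6 9 8
Double every second digit counting from the check-digit position (so the 1st, 3rd, 5th, ... of the partial from the right).
  doubled (with −9 where >9): 8 0 4 6 7 0 2 8 9 → sum 44
  kept as-is: 0 1 5 2 7 0 6 6 8 → sum 35
Total = 44 + 35 = 79.
Check digit = (10 − (79 mod 10)) mod 10 = 1.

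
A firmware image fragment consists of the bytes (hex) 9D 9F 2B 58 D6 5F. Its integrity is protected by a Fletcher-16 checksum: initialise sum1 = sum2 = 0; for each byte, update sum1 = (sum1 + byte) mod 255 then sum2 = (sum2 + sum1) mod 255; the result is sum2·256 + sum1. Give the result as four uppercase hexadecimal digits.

92F6

Running sums (mod 255):
  after byte 0 (9D): sum1=157, sum2=157
  after byte 1 (9F): sum1=61, sum2=218
  after byte 2 (2B): sum1=104, sum2=67
  after byte 3 (58): sum1=192, sum2=4
  after byte 4 (D6): sum1=151, sum2=155
  after byte 5 (5F): sum1=246, sum2=146
Checksum = sum2·256 + sum1 = 146·256 + 246 = 37622 = 0x92F6.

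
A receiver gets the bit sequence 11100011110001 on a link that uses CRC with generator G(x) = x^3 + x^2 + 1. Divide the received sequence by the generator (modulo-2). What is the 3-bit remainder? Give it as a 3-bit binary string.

000

Modulo-2 division of 11100011110001 by 1101:
  pos 0: 1110 XOR 1101 = 0011
  pos 2: 1100 XOR 1101 = 0001
  pos 5: 1111 XOR 1101 = 0010
  pos 7: 1010 XOR 1101 = 0111
  pos 8: 1110 XOR 1101 = 0011
  pos 10: 1101 XOR 1101 = 0000
Remainder = 000 (zero — the frame passes the CRC check).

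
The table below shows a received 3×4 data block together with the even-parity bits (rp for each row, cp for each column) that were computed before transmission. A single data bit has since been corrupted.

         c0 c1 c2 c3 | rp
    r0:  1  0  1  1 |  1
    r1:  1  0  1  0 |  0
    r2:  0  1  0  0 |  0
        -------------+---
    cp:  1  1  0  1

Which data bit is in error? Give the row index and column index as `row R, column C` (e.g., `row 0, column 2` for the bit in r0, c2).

Recompute each row's even parity and compare to rp:
  r0: data parity 1, sent rp 1 → ok
  r1: data parity 0, sent rp 0 → ok
  r2: data parity 1, sent rp 0 → mismatch
Recompute each column's even parity and compare to cp:
  c0: data parity 0, sent cp 1 → mismatch
  c1: data parity 1, sent cp 1 → ok
  c2: data parity 0, sent cp 0 → ok
  c3: data parity 1, sent cp 1 → ok
Exactly one row (r2) and one column (c0) fail → the flipped bit is at their intersection.

row 2, column 0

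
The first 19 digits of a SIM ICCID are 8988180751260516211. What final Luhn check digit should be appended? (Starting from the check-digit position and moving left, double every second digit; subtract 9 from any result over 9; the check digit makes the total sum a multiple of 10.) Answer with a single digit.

0

Partial digits right→left: 1 1 2 6 1 5 0 6 2 1 5 7 0 8 1 8 8 9 8
Double every second digit counting from the check-digit position (so the 1st, 3rd, 5th, ... of the partial from the right).
  doubled (with −9 where >9): 2 4 2 0 4 1 0 2 7 7 → sum 29
  kept as-is: 1 6 5 6 1 7 8 8 9 → sum 51
Total = 29 + 51 = 80.
Check digit = (10 − (80 mod 10)) mod 10 = 0.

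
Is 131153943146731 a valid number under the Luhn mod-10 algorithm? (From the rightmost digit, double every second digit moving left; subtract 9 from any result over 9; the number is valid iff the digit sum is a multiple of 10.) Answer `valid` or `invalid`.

invalid

From the right, keep odd positions and double even positions (subtract 9 from any doubled value over 9):
  doubled (positions 2,4,...): 6 3 2 8 6 2 6 → sum 33
  kept (positions 1,3,...): 1 7 4 3 9 5 1 1 → sum 31
Total = 64.
64 mod 10 = 4, so the number is invalid.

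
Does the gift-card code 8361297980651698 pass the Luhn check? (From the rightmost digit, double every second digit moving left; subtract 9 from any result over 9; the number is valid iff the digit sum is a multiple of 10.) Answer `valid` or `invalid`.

invalid

From the right, keep odd positions and double even positions (subtract 9 from any doubled value over 9):
  doubled (positions 2,4,...): 9 2 3 7 5 4 3 7 → sum 40
  kept (positions 1,3,...): 8 6 5 0 9 9 1 3 → sum 41
Total = 81.
81 mod 10 = 1, so the number is invalid.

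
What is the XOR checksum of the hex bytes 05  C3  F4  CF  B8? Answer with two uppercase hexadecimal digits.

XOR the bytes together:
  start with 0x05
  0x05 ⊕ 0xC3 = 0xC6
  0xC6 ⊕ 0xF4 = 0x32
  0x32 ⊕ 0xCF = 0xFD
  0xFD ⊕ 0xB8 = 0x45

45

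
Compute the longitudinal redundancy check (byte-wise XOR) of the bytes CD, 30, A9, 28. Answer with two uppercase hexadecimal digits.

7C

XOR the bytes together:
  start with 0xCD
  0xCD ⊕ 0x30 = 0xFD
  0xFD ⊕ 0xA9 = 0x54
  0x54 ⊕ 0x28 = 0x7C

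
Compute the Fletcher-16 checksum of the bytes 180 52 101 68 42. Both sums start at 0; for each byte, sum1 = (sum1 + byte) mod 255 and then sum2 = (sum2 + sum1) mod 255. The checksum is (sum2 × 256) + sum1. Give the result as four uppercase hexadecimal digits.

Running sums (mod 255):
  after byte 0 (180): sum1=180, sum2=180
  after byte 1 (52): sum1=232, sum2=157
  after byte 2 (101): sum1=78, sum2=235
  after byte 3 (68): sum1=146, sum2=126
  after byte 4 (42): sum1=188, sum2=59
Checksum = sum2·256 + sum1 = 59·256 + 188 = 15292 = 0x3BBC.

3BBC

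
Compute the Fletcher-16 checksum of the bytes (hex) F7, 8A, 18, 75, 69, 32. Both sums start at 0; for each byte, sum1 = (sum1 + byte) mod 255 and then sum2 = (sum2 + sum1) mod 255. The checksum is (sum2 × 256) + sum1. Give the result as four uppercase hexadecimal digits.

Running sums (mod 255):
  after byte 0 (F7): sum1=247, sum2=247
  after byte 1 (8A): sum1=130, sum2=122
  after byte 2 (18): sum1=154, sum2=21
  after byte 3 (75): sum1=16, sum2=37
  after byte 4 (69): sum1=121, sum2=158
  after byte 5 (32): sum1=171, sum2=74
Checksum = sum2·256 + sum1 = 74·256 + 171 = 19115 = 0x4AAB.

4AAB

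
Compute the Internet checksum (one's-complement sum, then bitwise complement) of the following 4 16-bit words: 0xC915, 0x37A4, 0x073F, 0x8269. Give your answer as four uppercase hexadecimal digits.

759D

One's-complement addition (fold any carry out of bit 15 back into bit 0):
  0xC915 + 0x37A4 = 0x100B9 → wrap carry → 0x00BA
  0x00BA + 0x073F = 0x007F9
  0x07F9 + 0x8269 = 0x08A62
One's-complement sum = 0x8A62.
Checksum = ~0x8A62 & 0xFFFF = 0x759D.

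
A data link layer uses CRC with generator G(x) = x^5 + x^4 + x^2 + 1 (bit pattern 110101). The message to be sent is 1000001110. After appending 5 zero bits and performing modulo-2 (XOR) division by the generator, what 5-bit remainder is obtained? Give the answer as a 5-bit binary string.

11000

Append 5 zeros: 100000111000000. Divide by 110101 (XOR where the leading bit is 1):
  pos 0: 100000 XOR 110101 = 010101
  pos 1: 101011 XOR 110101 = 011110
  pos 2: 111101 XOR 110101 = 001000
  pos 4: 100010 XOR 110101 = 010111
  pos 5: 101110 XOR 110101 = 011011
  pos 6: 110110 XOR 110101 = 000011
Remainder (last 5 bits) = 11000. This is the CRC / FCS.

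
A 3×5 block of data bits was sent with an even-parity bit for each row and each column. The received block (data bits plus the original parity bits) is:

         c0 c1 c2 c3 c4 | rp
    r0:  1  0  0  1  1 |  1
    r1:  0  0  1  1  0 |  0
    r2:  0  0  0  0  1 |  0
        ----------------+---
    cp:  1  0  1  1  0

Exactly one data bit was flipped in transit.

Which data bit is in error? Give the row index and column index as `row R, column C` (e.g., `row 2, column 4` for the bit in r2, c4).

Recompute each row's even parity and compare to rp:
  r0: data parity 1, sent rp 1 → ok
  r1: data parity 0, sent rp 0 → ok
  r2: data parity 1, sent rp 0 → mismatch
Recompute each column's even parity and compare to cp:
  c0: data parity 1, sent cp 1 → ok
  c1: data parity 0, sent cp 0 → ok
  c2: data parity 1, sent cp 1 → ok
  c3: data parity 0, sent cp 1 → mismatch
  c4: data parity 0, sent cp 0 → ok
Exactly one row (r2) and one column (c3) fail → the flipped bit is at their intersection.

row 2, column 3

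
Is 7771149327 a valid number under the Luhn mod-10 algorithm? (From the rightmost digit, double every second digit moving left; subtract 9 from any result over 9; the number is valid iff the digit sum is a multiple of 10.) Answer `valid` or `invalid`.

From the right, keep odd positions and double even positions (subtract 9 from any doubled value over 9):
  doubled (positions 2,4,...): 4 9 2 5 5 → sum 25
  kept (positions 1,3,...): 7 3 4 1 7 → sum 22
Total = 47.
47 mod 10 = 7, so the number is invalid.

invalid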